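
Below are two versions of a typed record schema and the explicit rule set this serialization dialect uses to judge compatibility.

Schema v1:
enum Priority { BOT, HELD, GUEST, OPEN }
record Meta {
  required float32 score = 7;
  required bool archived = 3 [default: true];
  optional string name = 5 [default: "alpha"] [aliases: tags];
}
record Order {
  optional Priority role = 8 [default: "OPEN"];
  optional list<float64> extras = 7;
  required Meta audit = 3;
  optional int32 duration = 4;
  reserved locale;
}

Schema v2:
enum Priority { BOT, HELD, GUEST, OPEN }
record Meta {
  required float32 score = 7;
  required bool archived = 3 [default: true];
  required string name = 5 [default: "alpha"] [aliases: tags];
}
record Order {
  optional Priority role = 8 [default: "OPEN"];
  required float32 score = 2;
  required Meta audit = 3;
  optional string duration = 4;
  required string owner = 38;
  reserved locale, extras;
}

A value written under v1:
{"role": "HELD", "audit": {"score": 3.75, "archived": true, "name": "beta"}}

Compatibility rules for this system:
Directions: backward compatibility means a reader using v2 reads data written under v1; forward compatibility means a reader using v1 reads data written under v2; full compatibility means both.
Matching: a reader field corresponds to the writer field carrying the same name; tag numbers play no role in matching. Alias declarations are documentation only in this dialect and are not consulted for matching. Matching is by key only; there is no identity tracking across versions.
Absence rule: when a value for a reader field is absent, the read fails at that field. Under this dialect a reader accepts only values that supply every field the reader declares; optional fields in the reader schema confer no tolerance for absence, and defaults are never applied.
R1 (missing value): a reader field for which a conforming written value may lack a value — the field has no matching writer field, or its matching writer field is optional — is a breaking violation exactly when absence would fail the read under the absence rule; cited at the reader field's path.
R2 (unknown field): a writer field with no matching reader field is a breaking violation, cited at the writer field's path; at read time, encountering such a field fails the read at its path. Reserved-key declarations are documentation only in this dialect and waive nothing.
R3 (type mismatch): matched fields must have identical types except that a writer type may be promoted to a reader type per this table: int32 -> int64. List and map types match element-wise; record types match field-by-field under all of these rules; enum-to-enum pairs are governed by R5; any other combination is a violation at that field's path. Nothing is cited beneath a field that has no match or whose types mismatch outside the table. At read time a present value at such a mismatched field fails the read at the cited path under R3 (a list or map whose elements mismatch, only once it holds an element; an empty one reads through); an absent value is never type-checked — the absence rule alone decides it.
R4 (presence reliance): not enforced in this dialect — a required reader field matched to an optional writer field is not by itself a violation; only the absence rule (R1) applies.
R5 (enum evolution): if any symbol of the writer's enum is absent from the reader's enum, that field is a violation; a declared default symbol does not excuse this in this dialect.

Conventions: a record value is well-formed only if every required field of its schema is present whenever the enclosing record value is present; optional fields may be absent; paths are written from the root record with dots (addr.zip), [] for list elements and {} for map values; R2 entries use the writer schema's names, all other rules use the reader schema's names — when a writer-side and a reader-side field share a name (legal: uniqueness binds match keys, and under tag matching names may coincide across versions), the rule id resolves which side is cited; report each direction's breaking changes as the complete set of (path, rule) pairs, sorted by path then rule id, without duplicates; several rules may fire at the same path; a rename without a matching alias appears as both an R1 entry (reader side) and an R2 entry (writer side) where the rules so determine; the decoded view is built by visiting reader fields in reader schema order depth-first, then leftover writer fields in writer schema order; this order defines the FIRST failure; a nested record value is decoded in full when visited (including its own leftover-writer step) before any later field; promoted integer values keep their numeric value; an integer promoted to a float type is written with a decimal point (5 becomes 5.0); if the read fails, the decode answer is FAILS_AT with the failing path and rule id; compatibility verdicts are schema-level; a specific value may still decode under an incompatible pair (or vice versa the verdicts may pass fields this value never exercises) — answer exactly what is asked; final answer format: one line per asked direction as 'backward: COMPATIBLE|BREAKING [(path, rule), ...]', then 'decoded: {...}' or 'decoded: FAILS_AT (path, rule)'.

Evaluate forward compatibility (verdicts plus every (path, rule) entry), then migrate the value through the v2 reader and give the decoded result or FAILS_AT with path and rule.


forward: BREAKING [(duration, R1), (duration, R3), (extras, R1), (owner, R2), (role, R1), (score, R2)]; decoded: FAILS_AT (score, R1)

in Order below, arrows point writer -> reader
forward analysis of Order with v1 as reader and v2 as writer:
  role: Priority -> Priority, writer optional; from role
  extras: no writer match
  audit: Meta -> Meta, writer required; from audit
  duration: string -> int32, writer optional; from duration
  leftover writer field: score
  leftover writer field: owner
  audit.score: float32 -> float32, writer required; from audit.score
  audit.archived: bool -> bool, writer required; from audit.archived
  audit.name: string -> string, writer required; from audit.name
  violation R1 at duration
  violation R3 at duration
  violation R1 at extras
  violation R2 at owner
  violation R1 at role
  violation R2 at score
  forward on Order therefore BREAKING (6)
decoding the Order value with the v2 reader:
  role := "HELD"
  read fails at score under R1 (no fill)
  => FAILS_AT (score, R1)
diffs on Order not affecting the asked answer:
  removed field extras from record Order (its key "extras" joins the reserved list) -> affects backward compatibility only, which is not asked


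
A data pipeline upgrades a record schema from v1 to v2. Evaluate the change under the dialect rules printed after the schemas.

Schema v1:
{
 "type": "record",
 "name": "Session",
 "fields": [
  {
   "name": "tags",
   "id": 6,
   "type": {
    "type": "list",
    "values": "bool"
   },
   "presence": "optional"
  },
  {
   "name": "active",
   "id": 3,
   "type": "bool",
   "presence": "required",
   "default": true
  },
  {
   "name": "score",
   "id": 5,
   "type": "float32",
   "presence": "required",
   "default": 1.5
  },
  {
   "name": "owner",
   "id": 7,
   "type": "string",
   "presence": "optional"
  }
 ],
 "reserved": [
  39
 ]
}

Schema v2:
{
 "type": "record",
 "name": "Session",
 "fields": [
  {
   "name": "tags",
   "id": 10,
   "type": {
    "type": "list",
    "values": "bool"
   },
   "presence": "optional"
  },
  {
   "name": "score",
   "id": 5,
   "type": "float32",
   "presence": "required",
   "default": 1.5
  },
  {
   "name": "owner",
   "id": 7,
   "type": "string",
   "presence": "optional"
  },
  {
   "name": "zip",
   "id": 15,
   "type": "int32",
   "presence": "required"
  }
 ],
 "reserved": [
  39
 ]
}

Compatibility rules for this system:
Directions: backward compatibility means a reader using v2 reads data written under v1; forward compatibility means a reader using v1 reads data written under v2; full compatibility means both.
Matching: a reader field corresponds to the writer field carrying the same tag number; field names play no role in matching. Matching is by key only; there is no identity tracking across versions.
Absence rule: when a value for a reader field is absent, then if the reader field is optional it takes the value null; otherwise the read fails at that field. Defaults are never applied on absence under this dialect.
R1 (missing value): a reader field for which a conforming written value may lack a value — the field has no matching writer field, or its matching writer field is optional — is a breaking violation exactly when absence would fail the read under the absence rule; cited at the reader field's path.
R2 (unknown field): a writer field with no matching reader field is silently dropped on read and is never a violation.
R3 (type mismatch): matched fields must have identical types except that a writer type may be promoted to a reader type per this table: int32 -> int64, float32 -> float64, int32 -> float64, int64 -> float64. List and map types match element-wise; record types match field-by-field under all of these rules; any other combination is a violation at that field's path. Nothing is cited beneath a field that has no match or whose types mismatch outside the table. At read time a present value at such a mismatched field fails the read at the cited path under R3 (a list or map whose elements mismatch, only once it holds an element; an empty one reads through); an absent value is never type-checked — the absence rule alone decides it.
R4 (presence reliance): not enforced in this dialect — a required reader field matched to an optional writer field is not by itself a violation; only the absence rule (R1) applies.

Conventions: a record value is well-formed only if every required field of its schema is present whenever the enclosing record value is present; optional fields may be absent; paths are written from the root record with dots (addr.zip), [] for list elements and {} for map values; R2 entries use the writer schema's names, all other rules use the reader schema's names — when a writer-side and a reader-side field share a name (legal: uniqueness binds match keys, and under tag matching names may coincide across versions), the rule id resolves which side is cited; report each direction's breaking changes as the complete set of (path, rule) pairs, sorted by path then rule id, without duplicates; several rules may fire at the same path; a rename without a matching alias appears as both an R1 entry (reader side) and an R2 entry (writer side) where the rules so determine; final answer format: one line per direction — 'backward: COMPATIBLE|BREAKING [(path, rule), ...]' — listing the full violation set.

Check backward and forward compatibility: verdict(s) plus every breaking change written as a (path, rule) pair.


arrows below run writer -> reader for Session
checking backward for Session: reader v2 against writer v1:
  no writer field matches reader tags
  writer required, float32 -> float32: reader score maps from writer score
  writer optional, string -> string: reader owner maps from writer owner
  no writer field matches reader zip
  leftover writer field: tags
  leftover writer field: active
  violation R1 at zip
  backward on Session therefore BREAKING (1)
checking forward for Session: reader v1 against writer v2:
  no writer field matches reader tags
  no writer field matches reader active
  writer required, float32 -> float32: reader score maps from writer score
  writer optional, string -> string: reader owner maps from writer owner
  leftover writer field: tags
  leftover writer field: zip
  violation R1 at active
  forward on Session therefore BREAKING (1)

backward: BREAKING [(zip, R1)]; forward: BREAKING [(active, R1)]


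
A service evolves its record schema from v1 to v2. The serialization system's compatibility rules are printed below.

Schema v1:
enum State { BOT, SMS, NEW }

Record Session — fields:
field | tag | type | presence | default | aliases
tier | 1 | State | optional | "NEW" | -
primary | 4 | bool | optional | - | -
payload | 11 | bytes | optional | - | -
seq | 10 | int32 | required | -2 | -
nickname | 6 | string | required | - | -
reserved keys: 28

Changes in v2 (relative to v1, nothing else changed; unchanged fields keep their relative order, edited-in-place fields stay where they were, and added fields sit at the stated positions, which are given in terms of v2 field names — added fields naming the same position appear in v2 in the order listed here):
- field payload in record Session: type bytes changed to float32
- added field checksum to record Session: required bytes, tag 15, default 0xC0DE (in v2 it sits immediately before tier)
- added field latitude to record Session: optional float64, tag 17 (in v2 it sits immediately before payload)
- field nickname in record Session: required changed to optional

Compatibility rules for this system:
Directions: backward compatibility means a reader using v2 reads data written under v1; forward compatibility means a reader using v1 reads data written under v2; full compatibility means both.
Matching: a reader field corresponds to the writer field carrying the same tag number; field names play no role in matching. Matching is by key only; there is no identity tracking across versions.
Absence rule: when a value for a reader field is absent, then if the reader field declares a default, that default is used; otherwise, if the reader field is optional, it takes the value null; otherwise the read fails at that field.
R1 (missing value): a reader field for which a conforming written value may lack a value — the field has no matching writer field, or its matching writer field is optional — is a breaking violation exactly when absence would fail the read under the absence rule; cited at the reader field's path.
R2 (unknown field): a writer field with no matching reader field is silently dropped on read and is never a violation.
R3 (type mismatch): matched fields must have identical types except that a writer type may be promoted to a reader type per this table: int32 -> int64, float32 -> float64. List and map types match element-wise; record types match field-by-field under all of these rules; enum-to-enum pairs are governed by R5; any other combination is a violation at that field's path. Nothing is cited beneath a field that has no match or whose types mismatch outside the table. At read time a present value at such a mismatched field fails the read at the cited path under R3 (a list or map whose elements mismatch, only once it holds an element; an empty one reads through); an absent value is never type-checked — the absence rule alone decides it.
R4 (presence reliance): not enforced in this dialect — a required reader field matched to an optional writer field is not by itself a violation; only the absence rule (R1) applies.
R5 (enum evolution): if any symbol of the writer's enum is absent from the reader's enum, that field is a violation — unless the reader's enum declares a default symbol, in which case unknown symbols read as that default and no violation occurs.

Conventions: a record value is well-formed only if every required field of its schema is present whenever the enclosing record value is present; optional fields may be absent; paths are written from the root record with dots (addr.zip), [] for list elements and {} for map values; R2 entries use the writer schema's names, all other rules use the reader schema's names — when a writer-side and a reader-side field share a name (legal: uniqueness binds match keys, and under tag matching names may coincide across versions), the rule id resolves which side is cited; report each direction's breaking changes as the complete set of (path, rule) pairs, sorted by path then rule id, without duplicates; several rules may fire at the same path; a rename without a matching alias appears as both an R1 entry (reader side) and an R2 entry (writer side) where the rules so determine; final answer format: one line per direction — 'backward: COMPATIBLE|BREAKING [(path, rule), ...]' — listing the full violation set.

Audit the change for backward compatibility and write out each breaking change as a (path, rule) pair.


each type pair in Session: writer, then reader
backward on Session — v2 reading data written by v1:
  no writer field matches reader checksum
  tier: State -> State, writer optional; from tier
  primary: bool -> bool, writer optional; from primary
  no writer field matches reader latitude
  payload: bytes -> float32, writer optional; from payload
  seq: int32 -> int32, writer required; from seq
  nickname: string -> string, writer required; from nickname
  rule R3 violated at payload
  => 1 violation(s): backward is BREAKING for Session
remaining Session differences; none change what is asked:
  added field latitude to record Session: optional float64, tag 17 (in v2 it sits immediately before payload) -> no rule fires on it in Session's dialect; the asked verdict holds
  added field checksum to record Session: required bytes, tag 15, default 0xC0DE (in v2 it sits immediately before tier) -> no rule fires on it in Session's dialect; the asked verdict holds
  field nickname in record Session: required changed to optional -> affects forward compatibility only, which is not asked

backward: BREAKING [(payload, R3)]


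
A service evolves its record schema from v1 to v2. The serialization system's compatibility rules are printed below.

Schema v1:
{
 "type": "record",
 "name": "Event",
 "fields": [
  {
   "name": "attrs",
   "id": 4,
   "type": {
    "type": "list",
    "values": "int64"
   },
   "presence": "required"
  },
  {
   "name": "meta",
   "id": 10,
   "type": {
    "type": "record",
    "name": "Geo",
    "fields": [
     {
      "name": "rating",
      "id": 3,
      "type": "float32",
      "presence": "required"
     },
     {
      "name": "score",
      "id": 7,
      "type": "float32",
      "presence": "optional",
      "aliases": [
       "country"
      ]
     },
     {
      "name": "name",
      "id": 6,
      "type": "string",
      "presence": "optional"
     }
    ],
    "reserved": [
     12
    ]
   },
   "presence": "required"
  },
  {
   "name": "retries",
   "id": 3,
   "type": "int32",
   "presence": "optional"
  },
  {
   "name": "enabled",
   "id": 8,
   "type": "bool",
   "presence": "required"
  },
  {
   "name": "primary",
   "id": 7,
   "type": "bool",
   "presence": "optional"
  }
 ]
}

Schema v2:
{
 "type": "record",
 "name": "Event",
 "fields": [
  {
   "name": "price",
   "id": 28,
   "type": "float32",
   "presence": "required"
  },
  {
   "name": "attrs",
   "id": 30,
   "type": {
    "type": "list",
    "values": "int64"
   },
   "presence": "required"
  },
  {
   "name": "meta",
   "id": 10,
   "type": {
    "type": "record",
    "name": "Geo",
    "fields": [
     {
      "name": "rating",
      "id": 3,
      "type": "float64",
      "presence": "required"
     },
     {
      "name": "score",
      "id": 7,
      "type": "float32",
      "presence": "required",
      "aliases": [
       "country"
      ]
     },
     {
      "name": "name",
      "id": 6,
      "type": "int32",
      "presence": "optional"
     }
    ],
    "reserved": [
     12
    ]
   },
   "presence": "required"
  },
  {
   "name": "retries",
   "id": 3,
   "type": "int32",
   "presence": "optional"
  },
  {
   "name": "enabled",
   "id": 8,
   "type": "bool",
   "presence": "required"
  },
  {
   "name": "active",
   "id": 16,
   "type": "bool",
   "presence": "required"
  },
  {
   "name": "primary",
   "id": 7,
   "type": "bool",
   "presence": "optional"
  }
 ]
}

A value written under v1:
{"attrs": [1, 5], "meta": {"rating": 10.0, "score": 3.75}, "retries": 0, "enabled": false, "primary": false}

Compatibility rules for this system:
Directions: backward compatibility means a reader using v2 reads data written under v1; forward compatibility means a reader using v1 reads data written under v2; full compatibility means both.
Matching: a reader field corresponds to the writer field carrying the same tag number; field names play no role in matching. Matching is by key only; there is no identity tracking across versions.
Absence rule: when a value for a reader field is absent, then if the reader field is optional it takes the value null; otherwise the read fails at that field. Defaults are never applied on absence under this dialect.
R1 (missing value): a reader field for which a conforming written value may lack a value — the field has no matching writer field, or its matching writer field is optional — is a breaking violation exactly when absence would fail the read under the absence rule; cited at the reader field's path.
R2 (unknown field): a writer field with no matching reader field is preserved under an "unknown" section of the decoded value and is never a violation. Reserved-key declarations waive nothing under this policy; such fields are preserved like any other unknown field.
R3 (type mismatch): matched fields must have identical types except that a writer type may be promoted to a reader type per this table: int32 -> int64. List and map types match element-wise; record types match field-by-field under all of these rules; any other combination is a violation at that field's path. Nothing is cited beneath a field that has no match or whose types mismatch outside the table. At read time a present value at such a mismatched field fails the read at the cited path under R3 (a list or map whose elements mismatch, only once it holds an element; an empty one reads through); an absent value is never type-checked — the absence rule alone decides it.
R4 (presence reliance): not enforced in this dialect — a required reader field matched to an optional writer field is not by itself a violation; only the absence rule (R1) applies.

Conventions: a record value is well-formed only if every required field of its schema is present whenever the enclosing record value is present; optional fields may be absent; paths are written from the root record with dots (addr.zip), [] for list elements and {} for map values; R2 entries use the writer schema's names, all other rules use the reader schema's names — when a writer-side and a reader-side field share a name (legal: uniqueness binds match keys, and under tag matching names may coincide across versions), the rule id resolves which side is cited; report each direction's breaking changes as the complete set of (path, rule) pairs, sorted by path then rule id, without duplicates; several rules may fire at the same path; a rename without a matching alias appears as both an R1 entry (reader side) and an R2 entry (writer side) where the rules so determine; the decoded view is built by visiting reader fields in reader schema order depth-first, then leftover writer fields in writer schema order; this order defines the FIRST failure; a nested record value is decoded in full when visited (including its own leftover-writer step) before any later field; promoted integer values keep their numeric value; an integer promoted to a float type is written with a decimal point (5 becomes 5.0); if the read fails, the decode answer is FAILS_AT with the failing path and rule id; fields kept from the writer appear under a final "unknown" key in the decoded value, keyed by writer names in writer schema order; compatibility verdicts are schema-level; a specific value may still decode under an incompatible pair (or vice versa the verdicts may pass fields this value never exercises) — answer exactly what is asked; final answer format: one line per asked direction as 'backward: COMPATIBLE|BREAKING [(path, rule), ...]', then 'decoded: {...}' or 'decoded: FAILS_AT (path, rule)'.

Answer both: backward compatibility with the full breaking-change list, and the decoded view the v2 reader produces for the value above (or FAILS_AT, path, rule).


backward: BREAKING [(active, R1), (attrs, R1), (meta.name, R3), (meta.rating, R3), (meta.score, R1), (price, R1)]; decoded: FAILS_AT (price, R1)

arrows below run writer -> reader for Event
backward for Event (reader v2, writer v1):
  no writer field matches reader price
  no writer field matches reader attrs
  meta: Geo -> Geo, writer required; from meta
  retries: int32 -> int32, writer optional; from retries
  enabled: bool -> bool, writer required; from enabled
  no writer field matches reader active
  primary: bool -> bool, writer optional; from primary
  attrs (writer side), unknown to reader
  meta.rating: float32 -> float64, writer required; from meta.rating
  meta.score: float32 -> float32, writer optional; from meta.score
  meta.name: string -> int32, writer optional; from meta.name
  rule R1 violated at active
  rule R1 violated at attrs
  rule R3 violated at meta.name
  rule R3 violated at meta.rating
  rule R1 violated at meta.score
  rule R1 violated at price
  => backward verdict for Event: BREAKING, 6 violation(s)
decode walk for Event under reader schema v2:
  read fails at price under R1 (no fill)
  => FAILS_AT (price, R1)


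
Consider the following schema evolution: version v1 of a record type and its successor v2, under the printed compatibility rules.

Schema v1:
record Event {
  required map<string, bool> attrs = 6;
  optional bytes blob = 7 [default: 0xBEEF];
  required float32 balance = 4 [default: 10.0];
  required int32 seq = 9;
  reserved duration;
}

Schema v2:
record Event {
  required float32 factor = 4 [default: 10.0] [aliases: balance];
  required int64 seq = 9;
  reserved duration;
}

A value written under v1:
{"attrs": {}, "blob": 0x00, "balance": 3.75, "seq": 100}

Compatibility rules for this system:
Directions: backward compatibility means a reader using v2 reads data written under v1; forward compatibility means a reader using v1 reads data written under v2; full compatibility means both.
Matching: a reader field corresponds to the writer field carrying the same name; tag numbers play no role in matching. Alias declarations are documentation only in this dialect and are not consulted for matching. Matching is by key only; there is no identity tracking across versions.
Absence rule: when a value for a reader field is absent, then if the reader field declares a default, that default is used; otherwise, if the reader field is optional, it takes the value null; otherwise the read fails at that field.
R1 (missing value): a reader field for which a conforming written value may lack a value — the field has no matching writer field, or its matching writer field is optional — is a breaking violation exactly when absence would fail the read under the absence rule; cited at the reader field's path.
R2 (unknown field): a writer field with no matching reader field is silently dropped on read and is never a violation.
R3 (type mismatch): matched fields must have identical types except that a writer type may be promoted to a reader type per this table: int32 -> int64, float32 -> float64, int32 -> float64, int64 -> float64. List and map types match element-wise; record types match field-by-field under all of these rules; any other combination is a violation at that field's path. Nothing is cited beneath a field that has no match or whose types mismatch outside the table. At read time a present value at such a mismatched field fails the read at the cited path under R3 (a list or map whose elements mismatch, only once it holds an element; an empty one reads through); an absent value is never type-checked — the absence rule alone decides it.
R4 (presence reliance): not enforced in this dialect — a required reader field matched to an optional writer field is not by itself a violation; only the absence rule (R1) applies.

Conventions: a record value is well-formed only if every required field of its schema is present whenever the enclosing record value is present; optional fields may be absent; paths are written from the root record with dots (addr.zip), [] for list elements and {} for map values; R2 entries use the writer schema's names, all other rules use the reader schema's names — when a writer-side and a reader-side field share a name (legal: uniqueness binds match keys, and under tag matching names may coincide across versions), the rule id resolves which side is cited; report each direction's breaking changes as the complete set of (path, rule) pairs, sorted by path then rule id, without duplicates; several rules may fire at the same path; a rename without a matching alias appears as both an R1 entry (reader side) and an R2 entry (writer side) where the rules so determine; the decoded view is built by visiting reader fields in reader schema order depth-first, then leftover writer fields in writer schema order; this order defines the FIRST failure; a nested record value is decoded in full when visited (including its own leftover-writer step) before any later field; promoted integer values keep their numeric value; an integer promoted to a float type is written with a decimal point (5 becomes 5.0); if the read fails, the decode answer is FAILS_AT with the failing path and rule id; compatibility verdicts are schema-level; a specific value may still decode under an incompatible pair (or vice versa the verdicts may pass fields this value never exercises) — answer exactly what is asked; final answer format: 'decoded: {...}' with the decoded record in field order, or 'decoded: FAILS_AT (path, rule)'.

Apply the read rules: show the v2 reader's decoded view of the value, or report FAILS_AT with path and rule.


the writer's type comes first in each Event pair
decoding the Event value with the v2 reader:
  factor := 10.0 (absent -> default)
  seq := 100 (int32 -> int64)
  writer attrs: unknown -> dropped
  writer blob: unknown -> dropped
  writer balance: unknown -> dropped
  => decoded: {"factor": 10.0, "seq": 100}
remaining Event differences; none change what is asked:
  field seq in record Event: type int32 changed to int64 -> schema-level compatibility only; this Event value's decode is unchanged

decoded: {"factor": 10.0, "seq": 100}


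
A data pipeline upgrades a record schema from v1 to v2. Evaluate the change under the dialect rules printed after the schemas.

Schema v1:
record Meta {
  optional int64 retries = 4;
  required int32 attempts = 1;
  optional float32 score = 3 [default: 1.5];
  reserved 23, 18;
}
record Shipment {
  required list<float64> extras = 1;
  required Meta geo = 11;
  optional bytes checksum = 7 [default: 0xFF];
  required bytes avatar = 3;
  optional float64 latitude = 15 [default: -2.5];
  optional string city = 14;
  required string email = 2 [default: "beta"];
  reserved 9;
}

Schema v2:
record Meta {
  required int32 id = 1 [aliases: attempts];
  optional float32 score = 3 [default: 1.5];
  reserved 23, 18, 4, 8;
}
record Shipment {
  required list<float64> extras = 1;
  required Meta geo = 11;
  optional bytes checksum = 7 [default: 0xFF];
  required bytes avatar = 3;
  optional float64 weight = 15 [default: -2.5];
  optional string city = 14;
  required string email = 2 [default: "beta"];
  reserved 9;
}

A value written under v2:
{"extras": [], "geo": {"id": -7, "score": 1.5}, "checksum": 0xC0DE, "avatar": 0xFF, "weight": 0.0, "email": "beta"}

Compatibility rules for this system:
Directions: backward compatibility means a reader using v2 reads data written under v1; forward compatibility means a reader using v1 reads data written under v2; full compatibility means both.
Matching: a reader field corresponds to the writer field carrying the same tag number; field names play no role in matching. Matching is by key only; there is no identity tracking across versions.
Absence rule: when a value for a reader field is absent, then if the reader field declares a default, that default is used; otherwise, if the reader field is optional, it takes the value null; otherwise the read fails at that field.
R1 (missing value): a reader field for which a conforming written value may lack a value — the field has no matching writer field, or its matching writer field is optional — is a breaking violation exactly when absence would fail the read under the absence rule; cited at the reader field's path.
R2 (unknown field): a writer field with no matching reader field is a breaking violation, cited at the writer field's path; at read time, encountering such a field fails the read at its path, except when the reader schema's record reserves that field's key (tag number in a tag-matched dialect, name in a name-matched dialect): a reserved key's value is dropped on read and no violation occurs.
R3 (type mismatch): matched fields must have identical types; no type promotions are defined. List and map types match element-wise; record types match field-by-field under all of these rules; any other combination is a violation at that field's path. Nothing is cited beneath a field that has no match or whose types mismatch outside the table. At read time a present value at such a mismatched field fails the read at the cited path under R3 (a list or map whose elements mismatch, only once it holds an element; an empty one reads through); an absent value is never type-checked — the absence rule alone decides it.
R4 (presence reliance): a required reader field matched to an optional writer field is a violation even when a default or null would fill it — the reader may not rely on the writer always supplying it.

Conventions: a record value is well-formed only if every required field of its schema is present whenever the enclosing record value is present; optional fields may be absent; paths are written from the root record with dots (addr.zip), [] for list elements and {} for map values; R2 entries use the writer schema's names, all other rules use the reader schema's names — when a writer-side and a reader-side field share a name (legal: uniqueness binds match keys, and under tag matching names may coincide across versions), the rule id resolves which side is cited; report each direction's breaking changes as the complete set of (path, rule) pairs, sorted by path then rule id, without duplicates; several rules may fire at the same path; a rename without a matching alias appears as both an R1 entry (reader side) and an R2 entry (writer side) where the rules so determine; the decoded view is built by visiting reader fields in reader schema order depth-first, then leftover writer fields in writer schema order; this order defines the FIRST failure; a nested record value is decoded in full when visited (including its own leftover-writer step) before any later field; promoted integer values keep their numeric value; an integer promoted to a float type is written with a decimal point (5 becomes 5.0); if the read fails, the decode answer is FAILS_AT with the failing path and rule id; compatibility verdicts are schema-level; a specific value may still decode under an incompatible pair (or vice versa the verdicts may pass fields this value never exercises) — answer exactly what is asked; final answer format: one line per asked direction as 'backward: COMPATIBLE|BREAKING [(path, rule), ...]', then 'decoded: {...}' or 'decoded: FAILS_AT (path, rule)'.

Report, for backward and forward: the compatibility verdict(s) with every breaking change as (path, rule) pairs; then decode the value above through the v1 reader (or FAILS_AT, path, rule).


backward: COMPATIBLE []; forward: COMPATIBLE []; decoded: {"extras": [], "geo": {"retries": null, "attempts": -7, "score": 1.5}, "checksum": 0xC0DE, "avatar": 0xFF, "latitude": 0.0, "city": null, "email": "beta"}

in Shipment below, arrows point writer -> reader
backward on Shipment — v2 reading data written by v1:
  extras: list<float64> -> list<float64>, writer required; from extras
  geo: Meta -> Meta, writer required; from geo
  checksum: bytes -> bytes, writer optional; from checksum
  avatar: bytes -> bytes, writer required; from avatar
  weight: float64 -> float64, writer optional; from latitude
  city: string -> string, writer optional; from city
  email: string -> string, writer required; from email
  geo.id: int32 -> int32, writer required; from geo.attempts
  geo.score: float32 -> float32, writer optional; from geo.score
  writer field geo.retries has no reader counterpart
  => no violations; backward on Shipment: COMPATIBLE
forward on Shipment — v1 reading data written by v2:
  extras: list<float64> -> list<float64>, writer required; from extras
  geo: Meta -> Meta, writer required; from geo
  checksum: bytes -> bytes, writer optional; from checksum
  avatar: bytes -> bytes, writer required; from avatar
  latitude: float64 -> float64, writer optional; from weight
  city: string -> string, writer optional; from city
  email: string -> string, writer required; from email
  geo.retries has no writer counterpart
  geo.attempts: int32 -> int32, writer required; from geo.id
  geo.score: float32 -> float32, writer optional; from geo.score
  => no violations; forward on Shipment: COMPATIBLE
decode (reader v1):
  extras := []
  geo.retries := null (not supplied -> null)
  geo.attempts := -7 (from writer id)
  geo.score := 1.5
  checksum := 0xC0DE
  avatar := 0xFF
  latitude := 0.0 (from writer weight)
  city := null (not supplied -> null)
  email := "beta"
  => decoded: {"extras": [], "geo": {"retries": null, "attempts": -7, "score": 1.5}, "checksum": 0xC0DE, "avatar": 0xFF, "latitude": 0.0, "city": null, "email": "beta"}


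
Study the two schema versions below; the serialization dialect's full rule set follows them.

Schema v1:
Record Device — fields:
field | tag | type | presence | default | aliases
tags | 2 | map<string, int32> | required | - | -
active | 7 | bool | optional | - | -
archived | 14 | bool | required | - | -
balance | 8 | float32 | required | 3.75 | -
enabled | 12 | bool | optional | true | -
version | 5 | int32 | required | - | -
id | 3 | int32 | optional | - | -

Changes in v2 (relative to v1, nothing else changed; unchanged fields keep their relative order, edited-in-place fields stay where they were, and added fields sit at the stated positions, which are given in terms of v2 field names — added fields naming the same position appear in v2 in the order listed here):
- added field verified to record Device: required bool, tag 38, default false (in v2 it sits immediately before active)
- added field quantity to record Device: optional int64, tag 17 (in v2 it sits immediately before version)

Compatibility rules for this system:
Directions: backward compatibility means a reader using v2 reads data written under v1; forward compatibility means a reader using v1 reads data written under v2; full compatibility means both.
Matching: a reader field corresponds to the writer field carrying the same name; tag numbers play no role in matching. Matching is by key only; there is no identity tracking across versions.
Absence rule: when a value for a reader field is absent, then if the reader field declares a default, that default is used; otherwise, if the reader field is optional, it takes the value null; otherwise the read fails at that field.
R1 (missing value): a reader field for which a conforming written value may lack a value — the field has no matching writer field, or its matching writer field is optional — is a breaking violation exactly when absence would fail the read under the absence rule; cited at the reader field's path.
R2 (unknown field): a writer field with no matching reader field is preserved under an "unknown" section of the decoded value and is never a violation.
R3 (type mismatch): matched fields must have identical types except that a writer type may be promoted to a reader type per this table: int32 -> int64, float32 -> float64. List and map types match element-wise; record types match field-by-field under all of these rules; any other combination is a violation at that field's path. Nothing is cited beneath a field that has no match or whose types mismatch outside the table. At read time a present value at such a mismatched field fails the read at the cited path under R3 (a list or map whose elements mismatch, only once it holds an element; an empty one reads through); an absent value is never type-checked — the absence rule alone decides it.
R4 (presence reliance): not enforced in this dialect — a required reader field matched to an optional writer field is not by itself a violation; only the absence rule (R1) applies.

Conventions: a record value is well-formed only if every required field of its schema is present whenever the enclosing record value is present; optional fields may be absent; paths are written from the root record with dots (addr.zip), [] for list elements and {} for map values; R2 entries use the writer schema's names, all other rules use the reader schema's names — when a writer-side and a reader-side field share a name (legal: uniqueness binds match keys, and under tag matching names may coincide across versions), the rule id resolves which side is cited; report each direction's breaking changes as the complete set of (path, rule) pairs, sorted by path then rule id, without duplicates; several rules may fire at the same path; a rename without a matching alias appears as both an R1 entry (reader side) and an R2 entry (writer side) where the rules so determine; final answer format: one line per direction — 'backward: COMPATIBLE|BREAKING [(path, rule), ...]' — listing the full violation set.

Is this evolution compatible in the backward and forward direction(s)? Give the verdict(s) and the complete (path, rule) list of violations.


backward: COMPATIBLE []; forward: COMPATIBLE []

arrows below run writer -> reader for Device
backward for Device (reader v2, writer v1):
  tags: paired with writer tags (map<string, int32> -> map<string, int32>; writer required)
  no writer field matches reader verified
  active: paired with writer active (bool -> bool; writer optional)
  archived: paired with writer archived (bool -> bool; writer required)
  balance: paired with writer balance (float32 -> float32; writer required)
  enabled: paired with writer enabled (bool -> bool; writer optional)
  no writer field matches reader quantity
  version: paired with writer version (int32 -> int32; writer required)
  id: paired with writer id (int32 -> int32; writer optional)
  => no violations; backward on Device: COMPATIBLE
forward for Device (reader v1, writer v2):
  tags: paired with writer tags (map<string, int32> -> map<string, int32>; writer required)
  active: paired with writer active (bool -> bool; writer optional)
  archived: paired with writer archived (bool -> bool; writer required)
  balance: paired with writer balance (float32 -> float32; writer required)
  enabled: paired with writer enabled (bool -> bool; writer optional)
  version: paired with writer version (int32 -> int32; writer required)
  id: paired with writer id (int32 -> int32; writer optional)
  leftover writer field: verified
  leftover writer field: quantity
  => no violations; forward on Device: COMPATIBLE
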